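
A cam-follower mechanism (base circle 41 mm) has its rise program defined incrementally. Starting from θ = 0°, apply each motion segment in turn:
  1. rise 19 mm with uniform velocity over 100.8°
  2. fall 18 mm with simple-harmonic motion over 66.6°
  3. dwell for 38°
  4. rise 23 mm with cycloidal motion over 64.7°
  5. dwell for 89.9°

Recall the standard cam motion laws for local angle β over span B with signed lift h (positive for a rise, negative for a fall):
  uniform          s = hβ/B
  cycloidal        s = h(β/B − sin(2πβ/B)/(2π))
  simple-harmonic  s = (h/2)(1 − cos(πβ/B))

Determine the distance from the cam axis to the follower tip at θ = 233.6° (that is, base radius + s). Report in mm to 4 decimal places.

seg 1 [0°–100.8°] uniform, h=19: full span → s += 19 → s = 19.0000
seg 2 [100.8°–167.4°] simple-harmonic, h=-18: full span → s += -18 → s = 1.0000
seg 3 [167.4°–205.4°] dwell: s stays 1.0000
seg 4 [205.4°–270.1°] cycloidal, h=23: θ=233.6° here. β=28.2, B=64.7. 23·(0.4359 − sin(2π·0.4359)/(2π)) = 8.5891 → s = 9.5891
radial distance = base radius + s = 41 + 9.5891 = 50.5891

50.5891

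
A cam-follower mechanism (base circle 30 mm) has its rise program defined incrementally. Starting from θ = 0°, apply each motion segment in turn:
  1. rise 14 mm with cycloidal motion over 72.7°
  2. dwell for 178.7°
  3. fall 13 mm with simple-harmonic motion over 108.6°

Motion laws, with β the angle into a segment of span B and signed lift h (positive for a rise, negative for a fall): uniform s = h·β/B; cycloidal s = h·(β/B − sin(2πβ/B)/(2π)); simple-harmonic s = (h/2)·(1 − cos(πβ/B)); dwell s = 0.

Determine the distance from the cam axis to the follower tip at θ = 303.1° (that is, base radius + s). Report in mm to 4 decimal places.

seg 1 [0°–72.7°] cycloidal, h=14: full span → s += 14 → s = 14.0000
seg 2 [72.7°–251.4°] dwell: s stays 14.0000
seg 3 [251.4°–360°] simple-harmonic, h=-13: θ=303.1° here. β=51.7, B=108.6. -13/2·(1 − cos(π·0.4761)) = -6.0116 → s = 7.9884
radial distance = base radius + s = 30 + 7.9884 = 37.9884

37.9884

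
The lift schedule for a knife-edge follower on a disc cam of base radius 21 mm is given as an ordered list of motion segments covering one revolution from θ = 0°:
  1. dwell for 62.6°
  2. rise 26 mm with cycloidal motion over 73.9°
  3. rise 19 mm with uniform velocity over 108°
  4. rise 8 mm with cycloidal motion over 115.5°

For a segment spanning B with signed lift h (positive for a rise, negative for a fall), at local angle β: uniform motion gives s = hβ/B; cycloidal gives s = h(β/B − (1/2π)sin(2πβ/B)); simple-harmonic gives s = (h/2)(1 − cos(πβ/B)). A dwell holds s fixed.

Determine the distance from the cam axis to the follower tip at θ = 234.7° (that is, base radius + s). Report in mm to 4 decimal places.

seg 1 [0°–62.6°] dwell: s stays 0.0000
seg 2 [62.6°–136.5°] cycloidal, h=26: full span → s += 26 → s = 26.0000
seg 3 [136.5°–244.5°] uniform, h=19: θ=234.7° here. β=98.2, B=108. 19·98.2/108 = 17.2759 → s = 43.2759
radial distance = base radius + s = 21 + 43.2759 = 64.2759

64.2759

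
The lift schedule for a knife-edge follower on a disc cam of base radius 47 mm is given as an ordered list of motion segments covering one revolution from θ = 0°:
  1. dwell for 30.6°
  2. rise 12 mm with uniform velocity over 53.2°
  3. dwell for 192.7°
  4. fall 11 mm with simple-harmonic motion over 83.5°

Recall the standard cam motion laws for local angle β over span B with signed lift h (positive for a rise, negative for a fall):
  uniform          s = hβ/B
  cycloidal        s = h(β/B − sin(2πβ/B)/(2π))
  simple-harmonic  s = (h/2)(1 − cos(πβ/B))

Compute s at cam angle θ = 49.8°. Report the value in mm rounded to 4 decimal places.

seg 1 [0°–30.6°] dwell: s stays 0.0000
seg 2 [30.6°–83.8°] uniform, h=12: θ=49.8° here. β=19.2, B=53.2. 12·19.2/53.2 = 4.3308 → s = 4.3308

4.3308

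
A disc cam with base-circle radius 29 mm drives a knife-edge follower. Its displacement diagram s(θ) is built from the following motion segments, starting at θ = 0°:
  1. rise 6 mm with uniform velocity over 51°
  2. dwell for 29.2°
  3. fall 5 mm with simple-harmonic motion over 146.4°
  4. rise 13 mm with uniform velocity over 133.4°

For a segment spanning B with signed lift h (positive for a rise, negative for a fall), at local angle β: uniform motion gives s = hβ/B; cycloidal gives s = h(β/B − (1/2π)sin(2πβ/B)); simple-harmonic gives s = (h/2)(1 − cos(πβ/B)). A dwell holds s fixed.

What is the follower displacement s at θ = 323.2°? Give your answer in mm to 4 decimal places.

seg 1 [0°–51°] uniform, h=6: full span → s += 6 → s = 6.0000
seg 2 [51°–80.2°] dwell: s stays 6.0000
seg 3 [80.2°–226.6°] simple-harmonic, h=-5: full span → s += -5 → s = 1.0000
seg 4 [226.6°–360°] uniform, h=13: θ=323.2° here. β=96.6, B=133.4. 13·96.6/133.4 = 9.4138 → s = 10.4138

10.4138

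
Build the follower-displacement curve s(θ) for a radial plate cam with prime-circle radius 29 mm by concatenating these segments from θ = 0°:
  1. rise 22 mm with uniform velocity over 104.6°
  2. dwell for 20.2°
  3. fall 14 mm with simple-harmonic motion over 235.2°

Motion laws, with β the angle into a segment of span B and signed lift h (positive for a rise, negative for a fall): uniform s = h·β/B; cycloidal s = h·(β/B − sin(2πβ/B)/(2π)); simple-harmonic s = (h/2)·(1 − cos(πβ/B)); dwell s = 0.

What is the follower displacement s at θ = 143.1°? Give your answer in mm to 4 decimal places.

seg 1 [0°–104.6°] uniform, h=22: full span → s += 22 → s = 22.0000
seg 2 [104.6°–124.8°] dwell: s stays 22.0000
seg 3 [124.8°–360°] simple-harmonic, h=-14: θ=143.1° here. β=18.3, B=235.2. -14/2·(1 − cos(π·0.0778)) = -0.2081 → s = 21.7919

21.7919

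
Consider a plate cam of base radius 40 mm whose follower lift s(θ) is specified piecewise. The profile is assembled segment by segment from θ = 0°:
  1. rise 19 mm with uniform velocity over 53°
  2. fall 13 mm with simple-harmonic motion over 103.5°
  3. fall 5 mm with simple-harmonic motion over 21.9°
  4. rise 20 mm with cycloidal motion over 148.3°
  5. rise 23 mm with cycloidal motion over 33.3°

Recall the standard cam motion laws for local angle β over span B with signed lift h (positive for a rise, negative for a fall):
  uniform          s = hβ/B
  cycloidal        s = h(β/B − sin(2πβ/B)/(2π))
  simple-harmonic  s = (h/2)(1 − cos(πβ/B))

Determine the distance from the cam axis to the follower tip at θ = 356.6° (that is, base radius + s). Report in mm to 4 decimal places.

seg 1 [0°–53°] uniform, h=19: full span → s += 19 → s = 19.0000
seg 2 [53°–156.5°] simple-harmonic, h=-13: full span → s += -13 → s = 6.0000
seg 3 [156.5°–178.4°] simple-harmonic, h=-5: full span → s += -5 → s = 1.0000
seg 4 [178.4°–326.7°] cycloidal, h=20: full span → s += 20 → s = 21.0000
seg 5 [326.7°–360°] cycloidal, h=23: θ=356.6° here. β=29.9, B=33.3. 23·(0.8979 − sin(2π·0.8979)/(2π)) = 22.8422 → s = 43.8422
radial distance = base radius + s = 40 + 43.8422 = 83.8422

83.8422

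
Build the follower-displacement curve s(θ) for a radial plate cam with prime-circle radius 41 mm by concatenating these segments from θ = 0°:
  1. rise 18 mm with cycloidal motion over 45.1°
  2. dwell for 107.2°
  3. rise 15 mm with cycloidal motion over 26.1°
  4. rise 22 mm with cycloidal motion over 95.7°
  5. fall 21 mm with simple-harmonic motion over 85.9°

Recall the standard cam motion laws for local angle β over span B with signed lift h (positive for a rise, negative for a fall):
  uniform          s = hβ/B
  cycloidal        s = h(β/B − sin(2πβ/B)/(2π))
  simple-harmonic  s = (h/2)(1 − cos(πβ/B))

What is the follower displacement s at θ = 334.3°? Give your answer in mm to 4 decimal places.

seg 1 [0°–45.1°] cycloidal, h=18: full span → s += 18 → s = 18.0000
seg 2 [45.1°–152.3°] dwell: s stays 18.0000
seg 3 [152.3°–178.4°] cycloidal, h=15: full span → s += 15 → s = 33.0000
seg 4 [178.4°–274.1°] cycloidal, h=22: full span → s += 22 → s = 55.0000
seg 5 [274.1°–360°] simple-harmonic, h=-21: θ=334.3° here. β=60.2, B=85.9. -21/2·(1 − cos(π·0.7008)) = -16.6935 → s = 38.3065

38.3065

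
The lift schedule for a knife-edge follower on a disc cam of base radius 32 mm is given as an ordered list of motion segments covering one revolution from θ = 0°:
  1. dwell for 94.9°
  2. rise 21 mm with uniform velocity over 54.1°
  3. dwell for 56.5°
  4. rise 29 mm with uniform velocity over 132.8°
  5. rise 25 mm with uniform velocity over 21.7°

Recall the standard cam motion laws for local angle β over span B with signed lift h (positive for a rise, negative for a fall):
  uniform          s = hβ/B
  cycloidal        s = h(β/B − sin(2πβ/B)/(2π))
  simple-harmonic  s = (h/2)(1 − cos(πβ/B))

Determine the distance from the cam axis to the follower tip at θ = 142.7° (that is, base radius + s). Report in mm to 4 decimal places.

seg 1 [0°–94.9°] dwell: s stays 0.0000
seg 2 [94.9°–149°] uniform, h=21: θ=142.7° here. β=47.8, B=54.1. 21·47.8/54.1 = 18.5545 → s = 18.5545
radial distance = base radius + s = 32 + 18.5545 = 50.5545

50.5545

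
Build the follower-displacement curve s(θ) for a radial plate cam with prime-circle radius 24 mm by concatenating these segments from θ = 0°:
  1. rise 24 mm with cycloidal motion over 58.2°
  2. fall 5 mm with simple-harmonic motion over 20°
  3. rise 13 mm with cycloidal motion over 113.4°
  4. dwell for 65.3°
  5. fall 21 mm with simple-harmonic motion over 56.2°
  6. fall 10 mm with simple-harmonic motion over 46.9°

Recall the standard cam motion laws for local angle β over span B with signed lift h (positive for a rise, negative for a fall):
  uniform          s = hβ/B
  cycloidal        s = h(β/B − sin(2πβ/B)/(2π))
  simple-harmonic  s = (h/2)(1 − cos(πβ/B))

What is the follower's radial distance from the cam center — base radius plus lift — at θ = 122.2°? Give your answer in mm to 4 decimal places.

seg 1 [0°–58.2°] cycloidal, h=24: full span → s += 24 → s = 24.0000
seg 2 [58.2°–78.2°] simple-harmonic, h=-5: full span → s += -5 → s = 19.0000
seg 3 [78.2°–191.6°] cycloidal, h=13: θ=122.2° here. β=44, B=113.4. 13·(0.3880 − sin(2π·0.3880)/(2π)) = 3.7054 → s = 22.7054
radial distance = base radius + s = 24 + 22.7054 = 46.7054

46.7054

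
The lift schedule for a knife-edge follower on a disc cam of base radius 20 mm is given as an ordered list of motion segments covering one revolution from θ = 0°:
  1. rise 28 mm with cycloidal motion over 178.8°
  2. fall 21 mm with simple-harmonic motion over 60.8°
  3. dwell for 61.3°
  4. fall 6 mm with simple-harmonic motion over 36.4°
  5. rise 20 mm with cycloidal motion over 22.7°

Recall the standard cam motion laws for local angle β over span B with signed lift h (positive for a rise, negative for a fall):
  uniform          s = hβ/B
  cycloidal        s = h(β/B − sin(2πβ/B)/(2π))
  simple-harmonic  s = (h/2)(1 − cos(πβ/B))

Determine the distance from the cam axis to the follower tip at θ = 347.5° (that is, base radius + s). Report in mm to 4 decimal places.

seg 1 [0°–178.8°] cycloidal, h=28: full span → s += 28 → s = 28.0000
seg 2 [178.8°–239.6°] simple-harmonic, h=-21: full span → s += -21 → s = 7.0000
seg 3 [239.6°–300.9°] dwell: s stays 7.0000
seg 4 [300.9°–337.3°] simple-harmonic, h=-6: full span → s += -6 → s = 1.0000
seg 5 [337.3°–360°] cycloidal, h=20: θ=347.5° here. β=10.2, B=22.7. 20·(0.4493 − sin(2π·0.4493)/(2π)) = 7.9906 → s = 8.9906
radial distance = base radius + s = 20 + 8.9906 = 28.9906

28.9906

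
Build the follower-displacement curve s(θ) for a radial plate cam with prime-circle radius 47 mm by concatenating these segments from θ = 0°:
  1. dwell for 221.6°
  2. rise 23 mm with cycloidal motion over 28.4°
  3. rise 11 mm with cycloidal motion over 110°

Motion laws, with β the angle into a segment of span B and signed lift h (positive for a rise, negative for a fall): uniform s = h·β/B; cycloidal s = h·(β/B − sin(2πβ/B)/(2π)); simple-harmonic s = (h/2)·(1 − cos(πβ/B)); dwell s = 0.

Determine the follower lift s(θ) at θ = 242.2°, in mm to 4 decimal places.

seg 1 [0°–221.6°] dwell: s stays 0.0000
seg 2 [221.6°–250°] cycloidal, h=23: θ=242.2° here. β=20.6, B=28.4. 23·(0.7254 − sin(2π·0.7254)/(2π)) = 20.2999 → s = 20.2999

20.2999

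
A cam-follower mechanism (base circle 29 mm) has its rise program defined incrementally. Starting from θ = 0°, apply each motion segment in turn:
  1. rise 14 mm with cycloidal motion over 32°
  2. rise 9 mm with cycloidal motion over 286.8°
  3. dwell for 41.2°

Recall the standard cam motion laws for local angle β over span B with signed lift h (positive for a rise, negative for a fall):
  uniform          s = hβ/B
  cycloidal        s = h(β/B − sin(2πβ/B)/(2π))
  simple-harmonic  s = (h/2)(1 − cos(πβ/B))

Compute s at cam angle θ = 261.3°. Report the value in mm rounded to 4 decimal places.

seg 1 [0°–32°] cycloidal, h=14: full span → s += 14 → s = 14.0000
seg 2 [32°–318.8°] cycloidal, h=9: θ=261.3° here. β=229.3, B=286.8. 9·(0.7995 − sin(2π·0.7995)/(2π)) = 8.5592 → s = 22.5592

22.5592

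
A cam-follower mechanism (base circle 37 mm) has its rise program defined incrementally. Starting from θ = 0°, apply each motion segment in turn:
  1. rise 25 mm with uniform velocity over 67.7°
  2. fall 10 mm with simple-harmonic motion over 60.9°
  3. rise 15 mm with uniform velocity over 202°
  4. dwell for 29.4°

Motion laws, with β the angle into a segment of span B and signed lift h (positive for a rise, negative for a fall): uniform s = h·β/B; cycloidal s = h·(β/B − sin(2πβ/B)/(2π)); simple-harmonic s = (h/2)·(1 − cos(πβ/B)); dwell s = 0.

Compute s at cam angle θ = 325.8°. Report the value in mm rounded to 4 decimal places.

seg 1 [0°–67.7°] uniform, h=25: full span → s += 25 → s = 25.0000
seg 2 [67.7°–128.6°] simple-harmonic, h=-10: full span → s += -10 → s = 15.0000
seg 3 [128.6°–330.6°] uniform, h=15: θ=325.8° here. β=197.2, B=202. 15·197.2/202 = 14.6436 → s = 29.6436

29.6436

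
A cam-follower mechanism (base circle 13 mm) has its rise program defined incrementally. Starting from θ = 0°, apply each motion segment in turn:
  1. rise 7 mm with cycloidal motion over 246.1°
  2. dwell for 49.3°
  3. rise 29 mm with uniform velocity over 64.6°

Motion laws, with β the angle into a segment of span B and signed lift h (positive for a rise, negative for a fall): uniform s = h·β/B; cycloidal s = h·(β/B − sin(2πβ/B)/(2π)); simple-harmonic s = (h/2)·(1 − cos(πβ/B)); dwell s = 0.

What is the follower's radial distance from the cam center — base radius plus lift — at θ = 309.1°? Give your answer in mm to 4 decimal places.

seg 1 [0°–246.1°] cycloidal, h=7: full span → s += 7 → s = 7.0000
seg 2 [246.1°–295.4°] dwell: s stays 7.0000
seg 3 [295.4°–360°] uniform, h=29: θ=309.1° here. β=13.7, B=64.6. 29·13.7/64.6 = 6.1502 → s = 13.1502
radial distance = base radius + s = 13 + 13.1502 = 26.1502

26.1502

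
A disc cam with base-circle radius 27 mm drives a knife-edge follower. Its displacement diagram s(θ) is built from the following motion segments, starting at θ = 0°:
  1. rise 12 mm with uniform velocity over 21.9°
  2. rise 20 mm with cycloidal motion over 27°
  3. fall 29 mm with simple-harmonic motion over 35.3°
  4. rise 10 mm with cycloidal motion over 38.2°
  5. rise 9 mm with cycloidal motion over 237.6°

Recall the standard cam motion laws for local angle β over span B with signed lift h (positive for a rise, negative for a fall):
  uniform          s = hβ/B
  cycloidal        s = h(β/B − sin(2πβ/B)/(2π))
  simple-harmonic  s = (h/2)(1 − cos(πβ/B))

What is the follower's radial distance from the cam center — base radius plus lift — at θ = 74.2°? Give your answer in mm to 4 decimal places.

seg 1 [0°–21.9°] uniform, h=12: full span → s += 12 → s = 12.0000
seg 2 [21.9°–48.9°] cycloidal, h=20: full span → s += 20 → s = 32.0000
seg 3 [48.9°–84.2°] simple-harmonic, h=-29: θ=74.2° here. β=25.3, B=35.3. -29/2·(1 − cos(π·0.7167)) = -23.6268 → s = 8.3732
radial distance = base radius + s = 27 + 8.3732 = 35.3732

35.3732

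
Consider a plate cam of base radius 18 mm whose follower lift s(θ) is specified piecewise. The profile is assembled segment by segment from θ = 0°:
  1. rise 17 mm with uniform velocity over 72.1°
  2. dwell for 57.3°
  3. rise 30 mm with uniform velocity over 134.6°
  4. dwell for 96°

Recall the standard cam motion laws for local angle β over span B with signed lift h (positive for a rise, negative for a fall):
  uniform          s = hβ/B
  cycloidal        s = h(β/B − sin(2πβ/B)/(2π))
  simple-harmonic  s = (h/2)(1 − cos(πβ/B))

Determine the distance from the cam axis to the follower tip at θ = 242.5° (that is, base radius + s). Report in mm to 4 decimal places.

seg 1 [0°–72.1°] uniform, h=17: full span → s += 17 → s = 17.0000
seg 2 [72.1°–129.4°] dwell: s stays 17.0000
seg 3 [129.4°–264°] uniform, h=30: θ=242.5° here. β=113.1, B=134.6. 30·113.1/134.6 = 25.2080 → s = 42.2080
radial distance = base radius + s = 18 + 42.2080 = 60.2080

60.2080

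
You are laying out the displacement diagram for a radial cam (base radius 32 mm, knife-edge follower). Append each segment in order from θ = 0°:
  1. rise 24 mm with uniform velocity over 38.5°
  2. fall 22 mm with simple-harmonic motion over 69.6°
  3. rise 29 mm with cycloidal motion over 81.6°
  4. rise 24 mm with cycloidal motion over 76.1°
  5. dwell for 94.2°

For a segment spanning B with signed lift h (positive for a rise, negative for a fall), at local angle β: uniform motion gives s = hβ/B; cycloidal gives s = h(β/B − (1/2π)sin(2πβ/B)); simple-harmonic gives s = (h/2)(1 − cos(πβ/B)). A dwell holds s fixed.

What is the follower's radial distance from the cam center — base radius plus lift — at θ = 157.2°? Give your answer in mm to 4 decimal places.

seg 1 [0°–38.5°] uniform, h=24: full span → s += 24 → s = 24.0000
seg 2 [38.5°–108.1°] simple-harmonic, h=-22: full span → s += -22 → s = 2.0000
seg 3 [108.1°–189.7°] cycloidal, h=29: θ=157.2° here. β=49.1, B=81.6. 29·(0.6017 − sin(2π·0.6017)/(2π)) = 20.2028 → s = 22.2028
radial distance = base radius + s = 32 + 22.2028 = 54.2028

54.2028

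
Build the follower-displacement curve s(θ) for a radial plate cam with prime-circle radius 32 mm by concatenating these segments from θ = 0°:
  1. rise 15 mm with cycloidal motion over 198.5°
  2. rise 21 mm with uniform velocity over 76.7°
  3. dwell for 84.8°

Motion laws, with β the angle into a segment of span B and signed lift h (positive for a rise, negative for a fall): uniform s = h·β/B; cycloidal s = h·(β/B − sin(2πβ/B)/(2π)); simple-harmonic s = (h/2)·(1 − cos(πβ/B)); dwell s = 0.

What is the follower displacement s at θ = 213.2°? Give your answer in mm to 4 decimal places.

seg 1 [0°–198.5°] cycloidal, h=15: full span → s += 15 → s = 15.0000
seg 2 [198.5°–275.2°] uniform, h=21: θ=213.2° here. β=14.7, B=76.7. 21·14.7/76.7 = 4.0248 → s = 19.0248

19.0248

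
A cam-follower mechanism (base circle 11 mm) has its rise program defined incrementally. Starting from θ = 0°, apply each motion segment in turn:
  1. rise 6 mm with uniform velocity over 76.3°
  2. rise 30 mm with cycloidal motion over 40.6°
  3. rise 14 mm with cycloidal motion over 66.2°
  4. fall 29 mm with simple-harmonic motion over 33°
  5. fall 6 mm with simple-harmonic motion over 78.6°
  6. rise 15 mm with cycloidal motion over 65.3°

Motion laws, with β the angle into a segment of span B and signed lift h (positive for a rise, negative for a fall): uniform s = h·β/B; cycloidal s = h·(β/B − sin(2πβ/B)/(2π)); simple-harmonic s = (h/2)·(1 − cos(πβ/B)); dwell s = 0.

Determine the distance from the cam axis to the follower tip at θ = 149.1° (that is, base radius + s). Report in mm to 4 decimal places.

seg 1 [0°–76.3°] uniform, h=6: full span → s += 6 → s = 6.0000
seg 2 [76.3°–116.9°] cycloidal, h=30: full span → s += 30 → s = 36.0000
seg 3 [116.9°–183.1°] cycloidal, h=14: θ=149.1° here. β=32.2, B=66.2. 14·(0.4864 − sin(2π·0.4864)/(2π)) = 6.6196 → s = 42.6196
radial distance = base radius + s = 11 + 42.6196 = 53.6196

53.6196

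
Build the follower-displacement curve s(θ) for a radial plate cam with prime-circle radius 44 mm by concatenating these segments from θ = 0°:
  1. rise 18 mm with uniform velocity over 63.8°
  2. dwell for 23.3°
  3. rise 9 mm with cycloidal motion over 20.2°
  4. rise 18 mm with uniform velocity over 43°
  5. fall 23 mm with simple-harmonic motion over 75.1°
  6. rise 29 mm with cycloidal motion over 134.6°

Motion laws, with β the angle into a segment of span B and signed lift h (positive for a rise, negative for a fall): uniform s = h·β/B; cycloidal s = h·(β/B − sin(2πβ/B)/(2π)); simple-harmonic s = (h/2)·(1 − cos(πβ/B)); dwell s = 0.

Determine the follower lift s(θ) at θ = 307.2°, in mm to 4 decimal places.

seg 1 [0°–63.8°] uniform, h=18: full span → s += 18 → s = 18.0000
seg 2 [63.8°–87.1°] dwell: s stays 18.0000
seg 3 [87.1°–107.3°] cycloidal, h=9: full span → s += 9 → s = 27.0000
seg 4 [107.3°–150.3°] uniform, h=18: full span → s += 18 → s = 45.0000
seg 5 [150.3°–225.4°] simple-harmonic, h=-23: full span → s += -23 → s = 22.0000
seg 6 [225.4°–360°] cycloidal, h=29: θ=307.2° here. β=81.8, B=134.6. 29·(0.6077 − sin(2π·0.6077)/(2π)) = 20.5150 → s = 42.5150

42.5150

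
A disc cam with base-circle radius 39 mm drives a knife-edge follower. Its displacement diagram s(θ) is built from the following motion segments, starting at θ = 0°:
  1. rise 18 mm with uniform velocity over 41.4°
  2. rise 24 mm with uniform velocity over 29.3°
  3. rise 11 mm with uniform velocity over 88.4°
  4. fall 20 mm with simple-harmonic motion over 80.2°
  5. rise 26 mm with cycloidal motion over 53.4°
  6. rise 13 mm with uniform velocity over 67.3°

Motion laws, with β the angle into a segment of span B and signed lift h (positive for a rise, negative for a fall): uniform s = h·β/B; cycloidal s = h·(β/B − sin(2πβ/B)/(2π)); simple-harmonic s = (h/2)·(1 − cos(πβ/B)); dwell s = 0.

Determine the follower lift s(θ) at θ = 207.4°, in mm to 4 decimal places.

seg 1 [0°–41.4°] uniform, h=18: full span → s += 18 → s = 18.0000
seg 2 [41.4°–70.7°] uniform, h=24: full span → s += 24 → s = 42.0000
seg 3 [70.7°–159.1°] uniform, h=11: full span → s += 11 → s = 53.0000
seg 4 [159.1°–239.3°] simple-harmonic, h=-20: θ=207.4° here. β=48.3, B=80.2. -20/2·(1 − cos(π·0.6022)) = -13.1572 → s = 39.8428

39.8428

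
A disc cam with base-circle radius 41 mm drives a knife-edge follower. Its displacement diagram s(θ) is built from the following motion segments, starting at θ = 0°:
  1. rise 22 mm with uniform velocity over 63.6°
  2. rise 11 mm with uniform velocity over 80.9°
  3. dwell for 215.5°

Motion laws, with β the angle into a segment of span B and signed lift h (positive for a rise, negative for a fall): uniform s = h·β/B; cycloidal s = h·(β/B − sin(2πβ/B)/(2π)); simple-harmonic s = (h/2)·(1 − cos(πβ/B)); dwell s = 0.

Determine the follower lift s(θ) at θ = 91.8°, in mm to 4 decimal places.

seg 1 [0°–63.6°] uniform, h=22: full span → s += 22 → s = 22.0000
seg 2 [63.6°–144.5°] uniform, h=11: θ=91.8° here. β=28.2, B=80.9. 11·28.2/80.9 = 3.8344 → s = 25.8344

25.8344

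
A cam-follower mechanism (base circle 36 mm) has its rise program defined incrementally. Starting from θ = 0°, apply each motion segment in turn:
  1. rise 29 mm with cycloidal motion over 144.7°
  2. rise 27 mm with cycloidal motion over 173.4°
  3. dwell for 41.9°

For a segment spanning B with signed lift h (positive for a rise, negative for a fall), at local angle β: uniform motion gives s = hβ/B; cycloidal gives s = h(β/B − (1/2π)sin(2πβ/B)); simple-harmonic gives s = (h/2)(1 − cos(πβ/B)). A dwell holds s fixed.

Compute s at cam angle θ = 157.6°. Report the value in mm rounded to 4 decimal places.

seg 1 [0°–144.7°] cycloidal, h=29: full span → s += 29 → s = 29.0000
seg 2 [144.7°–318.1°] cycloidal, h=27: θ=157.6° here. β=12.9, B=173.4. 27·(0.0744 − sin(2π·0.0744)/(2π)) = 0.0724 → s = 29.0724

29.0724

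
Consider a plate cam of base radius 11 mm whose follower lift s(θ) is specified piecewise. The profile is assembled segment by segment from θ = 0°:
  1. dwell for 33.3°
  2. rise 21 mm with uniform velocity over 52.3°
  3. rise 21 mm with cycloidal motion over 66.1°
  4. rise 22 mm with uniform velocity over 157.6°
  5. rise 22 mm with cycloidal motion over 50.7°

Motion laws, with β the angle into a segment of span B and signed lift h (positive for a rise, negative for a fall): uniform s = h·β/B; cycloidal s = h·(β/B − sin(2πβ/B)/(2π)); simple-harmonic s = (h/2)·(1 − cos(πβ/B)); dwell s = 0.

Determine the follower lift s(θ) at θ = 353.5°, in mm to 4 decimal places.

seg 1 [0°–33.3°] dwell: s stays 0.0000
seg 2 [33.3°–85.6°] uniform, h=21: full span → s += 21 → s = 21.0000
seg 3 [85.6°–151.7°] cycloidal, h=21: full span → s += 21 → s = 42.0000
seg 4 [151.7°–309.3°] uniform, h=22: full span → s += 22 → s = 64.0000
seg 5 [309.3°–360°] cycloidal, h=22: θ=353.5° here. β=44.2, B=50.7. 22·(0.8718 − sin(2π·0.8718)/(2π)) = 21.7047 → s = 85.7047

85.7047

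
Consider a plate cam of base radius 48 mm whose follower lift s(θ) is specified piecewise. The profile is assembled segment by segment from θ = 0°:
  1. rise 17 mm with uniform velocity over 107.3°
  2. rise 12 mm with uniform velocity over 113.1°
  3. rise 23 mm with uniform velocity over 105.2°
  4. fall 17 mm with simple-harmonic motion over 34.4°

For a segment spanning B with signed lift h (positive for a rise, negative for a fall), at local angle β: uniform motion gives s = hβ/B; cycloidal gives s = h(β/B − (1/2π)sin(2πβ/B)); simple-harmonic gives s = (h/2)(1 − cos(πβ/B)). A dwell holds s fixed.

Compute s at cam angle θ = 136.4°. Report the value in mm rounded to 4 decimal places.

seg 1 [0°–107.3°] uniform, h=17: full span → s += 17 → s = 17.0000
seg 2 [107.3°–220.4°] uniform, h=12: θ=136.4° here. β=29.1, B=113.1. 12·29.1/113.1 = 3.0875 → s = 20.0875

20.0875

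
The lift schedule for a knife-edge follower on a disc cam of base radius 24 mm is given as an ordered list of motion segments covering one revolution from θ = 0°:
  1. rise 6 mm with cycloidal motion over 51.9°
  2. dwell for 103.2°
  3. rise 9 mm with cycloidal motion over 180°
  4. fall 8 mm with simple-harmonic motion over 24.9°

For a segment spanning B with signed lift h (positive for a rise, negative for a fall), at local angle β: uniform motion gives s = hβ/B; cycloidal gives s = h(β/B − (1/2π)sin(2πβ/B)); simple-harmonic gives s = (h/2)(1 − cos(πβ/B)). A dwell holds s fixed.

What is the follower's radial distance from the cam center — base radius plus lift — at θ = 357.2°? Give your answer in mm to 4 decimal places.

seg 1 [0°–51.9°] cycloidal, h=6: full span → s += 6 → s = 6.0000
seg 2 [51.9°–155.1°] dwell: s stays 6.0000
seg 3 [155.1°–335.1°] cycloidal, h=9: full span → s += 9 → s = 15.0000
seg 4 [335.1°–360°] simple-harmonic, h=-8: θ=357.2° here. β=22.1, B=24.9. -8/2·(1 − cos(π·0.8876)) = -7.7530 → s = 7.2470
radial distance = base radius + s = 24 + 7.2470 = 31.2470

31.2470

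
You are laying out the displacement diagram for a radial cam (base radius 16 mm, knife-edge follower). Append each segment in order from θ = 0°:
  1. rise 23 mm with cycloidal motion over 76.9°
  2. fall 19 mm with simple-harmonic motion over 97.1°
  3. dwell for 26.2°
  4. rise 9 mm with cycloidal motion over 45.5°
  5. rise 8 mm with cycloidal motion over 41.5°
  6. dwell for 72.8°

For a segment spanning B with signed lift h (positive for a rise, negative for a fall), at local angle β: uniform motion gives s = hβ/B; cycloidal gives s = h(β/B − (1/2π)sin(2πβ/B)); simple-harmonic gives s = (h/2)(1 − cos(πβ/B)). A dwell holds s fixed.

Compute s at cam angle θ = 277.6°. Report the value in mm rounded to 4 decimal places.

seg 1 [0°–76.9°] cycloidal, h=23: full span → s += 23 → s = 23.0000
seg 2 [76.9°–174°] simple-harmonic, h=-19: full span → s += -19 → s = 4.0000
seg 3 [174°–200.2°] dwell: s stays 4.0000
seg 4 [200.2°–245.7°] cycloidal, h=9: full span → s += 9 → s = 13.0000
seg 5 [245.7°–287.2°] cycloidal, h=8: θ=277.6° here. β=31.9, B=41.5. 8·(0.7687 − sin(2π·0.7687)/(2π)) = 7.4139 → s = 20.4139

20.4139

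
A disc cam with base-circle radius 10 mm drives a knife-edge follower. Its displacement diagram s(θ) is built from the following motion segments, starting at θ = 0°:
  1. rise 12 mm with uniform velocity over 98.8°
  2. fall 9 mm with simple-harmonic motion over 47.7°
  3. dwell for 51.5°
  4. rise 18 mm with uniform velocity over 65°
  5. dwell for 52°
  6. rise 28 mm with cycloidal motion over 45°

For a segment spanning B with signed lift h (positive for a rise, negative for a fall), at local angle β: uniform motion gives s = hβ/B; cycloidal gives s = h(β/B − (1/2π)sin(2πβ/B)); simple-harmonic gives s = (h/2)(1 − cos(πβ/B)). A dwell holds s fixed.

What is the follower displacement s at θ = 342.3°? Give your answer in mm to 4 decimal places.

seg 1 [0°–98.8°] uniform, h=12: full span → s += 12 → s = 12.0000
seg 2 [98.8°–146.5°] simple-harmonic, h=-9: full span → s += -9 → s = 3.0000
seg 3 [146.5°–198°] dwell: s stays 3.0000
seg 4 [198°–263°] uniform, h=18: full span → s += 18 → s = 21.0000
seg 5 [263°–315°] dwell: s stays 21.0000
seg 6 [315°–360°] cycloidal, h=28: θ=342.3° here. β=27.3, B=45. 28·(0.6067 − sin(2π·0.6067)/(2π)) = 19.7547 → s = 40.7547

40.7547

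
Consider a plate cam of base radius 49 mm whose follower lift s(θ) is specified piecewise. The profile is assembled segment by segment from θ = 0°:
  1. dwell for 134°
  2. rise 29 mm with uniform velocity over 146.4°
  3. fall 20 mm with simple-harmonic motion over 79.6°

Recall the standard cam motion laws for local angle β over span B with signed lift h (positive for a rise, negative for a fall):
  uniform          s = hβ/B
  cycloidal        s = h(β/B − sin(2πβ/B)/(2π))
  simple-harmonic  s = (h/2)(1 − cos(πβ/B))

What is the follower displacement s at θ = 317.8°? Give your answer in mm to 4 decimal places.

seg 1 [0°–134°] dwell: s stays 0.0000
seg 2 [134°–280.4°] uniform, h=29: full span → s += 29 → s = 29.0000
seg 3 [280.4°–360°] simple-harmonic, h=-20: θ=317.8° here. β=37.4, B=79.6. -20/2·(1 − cos(π·0.4698)) = -9.0542 → s = 19.9458

19.9458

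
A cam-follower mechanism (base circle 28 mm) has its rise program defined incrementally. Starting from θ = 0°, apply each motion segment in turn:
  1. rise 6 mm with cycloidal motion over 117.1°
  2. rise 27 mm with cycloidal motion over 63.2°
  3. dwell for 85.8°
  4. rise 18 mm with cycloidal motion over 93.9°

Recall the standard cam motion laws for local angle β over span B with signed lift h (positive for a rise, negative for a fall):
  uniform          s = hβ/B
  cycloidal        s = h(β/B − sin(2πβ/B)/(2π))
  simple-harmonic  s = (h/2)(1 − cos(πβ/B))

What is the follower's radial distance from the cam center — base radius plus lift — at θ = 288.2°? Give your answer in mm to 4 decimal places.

seg 1 [0°–117.1°] cycloidal, h=6: full span → s += 6 → s = 6.0000
seg 2 [117.1°–180.3°] cycloidal, h=27: full span → s += 27 → s = 33.0000
seg 3 [180.3°–266.1°] dwell: s stays 33.0000
seg 4 [266.1°–360°] cycloidal, h=18: θ=288.2° here. β=22.1, B=93.9. 18·(0.2354 − sin(2π·0.2354)/(2π)) = 1.3837 → s = 34.3837
radial distance = base radius + s = 28 + 34.3837 = 62.3837

62.3837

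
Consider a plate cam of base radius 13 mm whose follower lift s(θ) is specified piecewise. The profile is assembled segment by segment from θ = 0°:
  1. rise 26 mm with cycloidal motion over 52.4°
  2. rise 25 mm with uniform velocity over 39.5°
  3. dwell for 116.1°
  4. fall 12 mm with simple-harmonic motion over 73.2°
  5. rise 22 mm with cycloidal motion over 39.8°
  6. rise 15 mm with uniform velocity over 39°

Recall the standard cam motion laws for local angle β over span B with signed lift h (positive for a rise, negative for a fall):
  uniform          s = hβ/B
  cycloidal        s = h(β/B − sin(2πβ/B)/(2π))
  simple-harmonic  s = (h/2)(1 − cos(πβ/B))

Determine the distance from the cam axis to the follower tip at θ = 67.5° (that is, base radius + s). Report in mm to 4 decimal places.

seg 1 [0°–52.4°] cycloidal, h=26: full span → s += 26 → s = 26.0000
seg 2 [52.4°–91.9°] uniform, h=25: θ=67.5° here. β=15.1, B=39.5. 25·15.1/39.5 = 9.5570 → s = 35.5570
radial distance = base radius + s = 13 + 35.5570 = 48.5570

48.5570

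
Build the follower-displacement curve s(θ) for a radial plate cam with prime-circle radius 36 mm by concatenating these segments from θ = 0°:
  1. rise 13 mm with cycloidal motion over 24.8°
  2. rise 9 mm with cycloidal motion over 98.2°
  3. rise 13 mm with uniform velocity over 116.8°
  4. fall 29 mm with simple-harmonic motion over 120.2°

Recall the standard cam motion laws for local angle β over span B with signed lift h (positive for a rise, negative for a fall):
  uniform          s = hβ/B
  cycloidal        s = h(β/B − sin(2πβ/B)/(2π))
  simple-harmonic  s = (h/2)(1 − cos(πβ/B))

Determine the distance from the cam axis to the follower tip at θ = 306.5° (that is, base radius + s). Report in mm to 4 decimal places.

seg 1 [0°–24.8°] cycloidal, h=13: full span → s += 13 → s = 13.0000
seg 2 [24.8°–123°] cycloidal, h=9: full span → s += 9 → s = 22.0000
seg 3 [123°–239.8°] uniform, h=13: full span → s += 13 → s = 35.0000
seg 4 [239.8°–360°] simple-harmonic, h=-29: θ=306.5° here. β=66.7, B=120.2. -29/2·(1 − cos(π·0.5549)) = -16.9889 → s = 18.0111
radial distance = base radius + s = 36 + 18.0111 = 54.0111

54.0111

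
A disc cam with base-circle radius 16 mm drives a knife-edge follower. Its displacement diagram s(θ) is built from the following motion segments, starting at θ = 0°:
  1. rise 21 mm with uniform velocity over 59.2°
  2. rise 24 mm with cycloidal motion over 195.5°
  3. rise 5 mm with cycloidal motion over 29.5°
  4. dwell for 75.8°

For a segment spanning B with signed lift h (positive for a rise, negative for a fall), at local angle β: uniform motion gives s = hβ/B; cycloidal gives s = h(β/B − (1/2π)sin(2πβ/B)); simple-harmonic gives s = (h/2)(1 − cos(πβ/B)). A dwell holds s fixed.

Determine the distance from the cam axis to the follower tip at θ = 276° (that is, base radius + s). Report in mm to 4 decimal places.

seg 1 [0°–59.2°] uniform, h=21: full span → s += 21 → s = 21.0000
seg 2 [59.2°–254.7°] cycloidal, h=24: full span → s += 24 → s = 45.0000
seg 3 [254.7°–284.2°] cycloidal, h=5: θ=276° here. β=21.3, B=29.5. 5·(0.7220 − sin(2π·0.7220)/(2π)) = 4.3937 → s = 49.3937
radial distance = base radius + s = 16 + 49.3937 = 65.3937

65.3937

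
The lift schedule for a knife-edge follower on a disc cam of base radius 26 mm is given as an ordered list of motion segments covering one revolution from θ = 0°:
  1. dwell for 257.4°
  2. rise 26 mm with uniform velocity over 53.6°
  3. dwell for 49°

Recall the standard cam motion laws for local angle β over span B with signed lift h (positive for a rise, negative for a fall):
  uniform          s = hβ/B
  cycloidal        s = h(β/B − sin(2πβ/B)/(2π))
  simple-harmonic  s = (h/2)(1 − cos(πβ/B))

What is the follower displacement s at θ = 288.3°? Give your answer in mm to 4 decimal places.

seg 1 [0°–257.4°] dwell: s stays 0.0000
seg 2 [257.4°–311°] uniform, h=26: θ=288.3° here. β=30.9, B=53.6. 26·30.9/53.6 = 14.9888 → s = 14.9888

14.9888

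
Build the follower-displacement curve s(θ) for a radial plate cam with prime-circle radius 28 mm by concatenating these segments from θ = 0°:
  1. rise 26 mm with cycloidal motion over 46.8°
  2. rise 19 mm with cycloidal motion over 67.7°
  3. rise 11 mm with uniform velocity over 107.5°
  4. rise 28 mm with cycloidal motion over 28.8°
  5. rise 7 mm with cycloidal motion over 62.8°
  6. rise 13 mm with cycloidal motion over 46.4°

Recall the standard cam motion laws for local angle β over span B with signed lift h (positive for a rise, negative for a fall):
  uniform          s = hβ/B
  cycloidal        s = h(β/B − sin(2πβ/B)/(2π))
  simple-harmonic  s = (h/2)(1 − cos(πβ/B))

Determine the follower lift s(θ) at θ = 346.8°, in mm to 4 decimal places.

seg 1 [0°–46.8°] cycloidal, h=26: full span → s += 26 → s = 26.0000
seg 2 [46.8°–114.5°] cycloidal, h=19: full span → s += 19 → s = 45.0000
seg 3 [114.5°–222°] uniform, h=11: full span → s += 11 → s = 56.0000
seg 4 [222°–250.8°] cycloidal, h=28: full span → s += 28 → s = 84.0000
seg 5 [250.8°–313.6°] cycloidal, h=7: full span → s += 7 → s = 91.0000
seg 6 [313.6°–360°] cycloidal, h=13: θ=346.8° here. β=33.2, B=46.4. 13·(0.7155 − sin(2π·0.7155)/(2π)) = 11.3224 → s = 102.3224

102.3224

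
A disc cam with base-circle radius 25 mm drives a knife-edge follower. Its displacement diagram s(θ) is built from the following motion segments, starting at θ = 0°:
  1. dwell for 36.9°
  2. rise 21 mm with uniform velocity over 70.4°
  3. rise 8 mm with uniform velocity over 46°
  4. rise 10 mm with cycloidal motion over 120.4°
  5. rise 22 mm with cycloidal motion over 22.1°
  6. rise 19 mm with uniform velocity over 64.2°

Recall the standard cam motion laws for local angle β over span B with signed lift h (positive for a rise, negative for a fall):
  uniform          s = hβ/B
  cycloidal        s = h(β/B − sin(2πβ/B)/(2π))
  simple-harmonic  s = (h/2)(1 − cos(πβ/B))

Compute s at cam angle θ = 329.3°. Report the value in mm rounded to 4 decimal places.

seg 1 [0°–36.9°] dwell: s stays 0.0000
seg 2 [36.9°–107.3°] uniform, h=21: full span → s += 21 → s = 21.0000
seg 3 [107.3°–153.3°] uniform, h=8: full span → s += 8 → s = 29.0000
seg 4 [153.3°–273.7°] cycloidal, h=10: full span → s += 10 → s = 39.0000
seg 5 [273.7°–295.8°] cycloidal, h=22: full span → s += 22 → s = 61.0000
seg 6 [295.8°–360°] uniform, h=19: θ=329.3° here. β=33.5, B=64.2. 19·33.5/64.2 = 9.9143 → s = 70.9143

70.9143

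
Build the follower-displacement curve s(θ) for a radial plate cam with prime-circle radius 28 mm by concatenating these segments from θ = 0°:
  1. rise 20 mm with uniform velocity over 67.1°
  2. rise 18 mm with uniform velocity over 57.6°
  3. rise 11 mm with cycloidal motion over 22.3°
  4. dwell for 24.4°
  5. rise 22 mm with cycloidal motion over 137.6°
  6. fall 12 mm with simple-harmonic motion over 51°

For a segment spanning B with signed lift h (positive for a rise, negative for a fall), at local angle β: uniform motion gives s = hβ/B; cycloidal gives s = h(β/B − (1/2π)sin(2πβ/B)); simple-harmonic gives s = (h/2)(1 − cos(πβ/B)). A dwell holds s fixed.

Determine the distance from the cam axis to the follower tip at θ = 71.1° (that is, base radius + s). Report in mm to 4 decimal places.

seg 1 [0°–67.1°] uniform, h=20: full span → s += 20 → s = 20.0000
seg 2 [67.1°–124.7°] uniform, h=18: θ=71.1° here. β=4, B=57.6. 18·4/57.6 = 1.2500 → s = 21.2500
radial distance = base radius + s = 28 + 21.2500 = 49.2500

49.2500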